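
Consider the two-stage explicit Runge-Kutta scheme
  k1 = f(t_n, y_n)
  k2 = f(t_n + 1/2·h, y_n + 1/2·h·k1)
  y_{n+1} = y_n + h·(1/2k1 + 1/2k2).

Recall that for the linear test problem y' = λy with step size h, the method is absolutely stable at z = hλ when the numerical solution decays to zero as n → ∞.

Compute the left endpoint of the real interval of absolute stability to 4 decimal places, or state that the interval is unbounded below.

left endpoint -4.0000.

Test eqn y'=λy, z=hλ:
  k1=λy_n ⇒ h·k1=z·y_n;  k2=λ(1+1/2z)y_n ⇒ h·k2=z(1+1/2z)y_n
  y_{n+1}/y_n = 1 + 1/2z + 1/2z(1+1/2z) = 1 + z + 1/4z²
  Hence R(z) = 1 + z + 1/4z².

Solve |R(x)|<1 on ℝ⁻.
x=-1.44: |R|=0.0784
R=1: x+1/4x²=0 ⇒ x=−4=-4.0000; min R=1−1/(4·1/4)=0.0000>−1
Confirm numerically:
  x=-3.363: |R|=0.46444 <1
  x=-2.828: |R|=0.17140 <1
  x=-1.711: |R|=0.02088 <1
  x=-4.505: |R|=1.56876 >1
  x=-4.266: |R|=1.28369 >1
So |R|<1 on (-4.0000, 0).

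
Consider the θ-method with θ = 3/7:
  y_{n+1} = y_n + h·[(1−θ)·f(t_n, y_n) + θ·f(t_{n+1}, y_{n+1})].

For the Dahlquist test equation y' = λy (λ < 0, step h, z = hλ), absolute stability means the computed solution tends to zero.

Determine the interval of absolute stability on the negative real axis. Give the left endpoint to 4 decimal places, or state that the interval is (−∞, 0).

On y'=λy, z=hλ:
  y_{n+1} = y_n + z·[4/7·y_n + 3/7·y_{n+1}] ⇒ (1 − 3/7z)y_{n+1} = (1 + 4/7z)y_n
  ⇒ R(z) = (1 + 4/7z)/(1 − 3/7z).

Find x<0 with |R(x)|<1.
x=-1.13: |R|=0.2387
R=−1: 1+4/7x = −1+3/7x ⇒ -1/7x=2 ⇒ x=2/(-1/7)=-14.0000
Confirm numerically:
  x=-12.057: |R|=0.95499 <1
  x=-10.751: |R|=0.91723 <1
  x=-7.841: |R|=0.79822 <1
  x=-7.661: |R|=0.78858 <1
  x=-14.305: |R|=1.00611 >1
  x=-14.138: |R|=1.00279 >1
Interval (-14.0000, 0).

(-14.0000, 0).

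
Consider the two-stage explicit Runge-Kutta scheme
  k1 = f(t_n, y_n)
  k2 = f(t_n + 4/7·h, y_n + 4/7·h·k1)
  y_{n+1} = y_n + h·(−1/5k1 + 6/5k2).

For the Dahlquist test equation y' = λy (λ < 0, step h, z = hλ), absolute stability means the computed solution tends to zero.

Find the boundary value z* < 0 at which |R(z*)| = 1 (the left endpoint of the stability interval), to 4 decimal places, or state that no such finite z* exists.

With y'=λy (z=hλ):
  k1=λy_n ⇒ h·k1=z·y_n;  k2=λ(1+4/7z)y_n ⇒ h·k2=z(1+4/7z)y_n
  y_{n+1}/y_n = 1 − 1/5z + 6/5z(1+4/7z) = 1 + z + 24/35z²
  so R(z) = 1 + z + 24/35z².

Solve |R(x)|<1 on ℝ⁻.
x=-1.32: |R|=0.8748
R=1: x+24/35x²=0 ⇒ x=−35/24=-1.4583; min R=1−1/(4·24/35)=0.6354>−1
Confirm numerically:
  x=-1.220: |R|=0.80062 <1
  x=-1.060: |R|=0.71047 <1
  x=-1.054: |R|=0.70777 <1
  x=-1.828: |R|=1.46337 >1
  x=-1.655: |R|=1.22319 >1
So |R|<1 on (-1.4583, 0).

left endpoint -1.4583.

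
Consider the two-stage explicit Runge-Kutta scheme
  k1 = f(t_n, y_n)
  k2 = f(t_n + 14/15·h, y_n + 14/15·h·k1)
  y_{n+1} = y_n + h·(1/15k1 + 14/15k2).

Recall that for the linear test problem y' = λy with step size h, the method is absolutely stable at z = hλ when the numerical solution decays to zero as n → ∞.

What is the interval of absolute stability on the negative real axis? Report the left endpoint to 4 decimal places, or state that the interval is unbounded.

(-1.1480, 0).

Set f=λy, z=hλ:
  k1=λy_n ⇒ h·k1=z·y_n;  k2=λ(1+14/15z)y_n ⇒ h·k2=z(1+14/15z)y_n
  y_{n+1}/y_n = 1 + 1/15z + 14/15z(1+14/15z) = 1 + z + 196/225z²
  ⇒ R(z) = 1 + z + 196/225z².

Solve |R(x)|<1 on ℝ⁻.
x=-1.63: |R|=1.6845
R=1: x+196/225x²=0 ⇒ x=−225/196=-1.1480; min R=1−1/(4·196/225)=0.7130>−1
Confirm numerically:
  x=-0.834: |R|=0.77191 <1
  x=-0.715: |R|=0.73033 <1
  x=-0.496: |R|=0.71831 <1
  x=-0.476: |R|=0.72137 <1
  x=-1.390: |R|=1.29307 >1
  x=-1.347: |R|=1.23355 >1
Stable set (-1.1480, 0).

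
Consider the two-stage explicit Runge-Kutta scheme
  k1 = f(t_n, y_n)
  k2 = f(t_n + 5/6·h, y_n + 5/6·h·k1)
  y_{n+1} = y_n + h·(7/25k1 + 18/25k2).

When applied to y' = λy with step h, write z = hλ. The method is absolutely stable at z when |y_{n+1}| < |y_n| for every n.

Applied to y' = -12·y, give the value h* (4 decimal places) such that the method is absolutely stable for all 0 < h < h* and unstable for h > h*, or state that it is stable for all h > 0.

Set f=λy, z=hλ:
  k1=λy_n ⇒ h·k1=z·y_n;  k2=λ(1+5/6z)y_n ⇒ h·k2=z(1+5/6z)y_n
  y_{n+1}/y_n = 1 + 7/25z + 18/25z(1+5/6z) = 1 + z + 3/5z²
  ⇒ R(z) = 1 + z + 3/5z².

Need |R(x)|<1, x<0.
x=-1.37: |R|=0.7561
R=1: x+3/5x²=0 ⇒ x=−5/3=-1.6667; min R=1−1/(4·3/5)=0.5833>−1
Confirm numerically:
  x=-1.348: |R|=0.74226 <1
  x=-1.022: |R|=0.60469 <1
  x=-0.767: |R|=0.58597 <1
  x=-2.191: |R|=1.68929 >1
  x=-2.063: |R|=1.49058 >1
Interval (-1.6667, 0).

(-1.6667,0); λ=-12 ⇒ h* = (5/3)/12 = 0.1389.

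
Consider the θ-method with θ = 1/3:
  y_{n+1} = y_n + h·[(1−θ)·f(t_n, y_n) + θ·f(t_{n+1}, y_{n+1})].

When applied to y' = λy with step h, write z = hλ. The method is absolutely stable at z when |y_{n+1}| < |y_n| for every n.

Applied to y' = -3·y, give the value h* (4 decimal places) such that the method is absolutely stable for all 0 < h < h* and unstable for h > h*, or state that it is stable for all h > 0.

On y'=λy, z=hλ:
  y_{n+1} = y_n + z·[2/3·y_n + 1/3·y_{n+1}] ⇒ (1 − 1/3z)y_{n+1} = (1 + 2/3z)y_n
  ⇒ R(z) = (1 + 2/3z)/(1 − 1/3z).

Need |R(x)|<1, x<0.
x=-1.12: |R|=0.1845
R=−1: 1+2/3x = −1+1/3x ⇒ -1/3x=2 ⇒ x=2/(-1/3)=-6.0000
Confirm numerically:
  x=-5.220: |R|=0.90511 <1
  x=-4.096: |R|=0.73168 <1
  x=-3.471: |R|=0.60918 <1
  x=-3.229: |R|=0.55515 <1
  x=-6.424: |R|=1.04499 >1
  x=-6.126: |R|=1.01381 >1
  x=-6.033: |R|=1.00365 >1
Interval (-6.0000, 0).

(-6.0000,0); λ=-3 ⇒ h* = (6)/3 = 2.0000.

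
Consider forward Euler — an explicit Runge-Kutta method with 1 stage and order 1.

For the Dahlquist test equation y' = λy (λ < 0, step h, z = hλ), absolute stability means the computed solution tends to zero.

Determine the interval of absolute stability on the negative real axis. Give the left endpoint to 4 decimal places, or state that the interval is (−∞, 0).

(-2.0000, 0).

With y'=λy (z=hλ):
  order 1, 1-stage ⇒ R(z)=1+z
  (e.g. R(-1.1)=-0.10000, |R|=0.10000)

Solve |R(x)|<1 on ℝ⁻.
x=-1.1: |R|=0.1000
|R(-1.64)|=0.6400 |R(-1.09)|=0.0900 |R(-0.92)|=0.0800
Bisect:
  x_lo=-2.5535 |R|=1.5535  x_hi=-0.2192 |R|=0.7808
  mid=-1.38634 |R|=0.38634 →hi
  mid=-1.96991 |R|=0.96991 →hi
  mid=-2.26170 |R|=1.26170 →lo
  mid=-2.11580 |R|=1.11580 →lo
  mid=-2.04286 |R|=1.04286 →lo
  mid=-2.00638 |R|=1.00638 →lo
  mid=-1.98815 |R|=0.98815 →hi
  mid=-1.99727 |R|=0.99727 →hi
  mid=-2.00182 |R|=1.00182 →lo
  ...
  [-2.00011,-1.99997] ⇒ x*=-2.0000
So |R|<1 on (-2.0000, 0).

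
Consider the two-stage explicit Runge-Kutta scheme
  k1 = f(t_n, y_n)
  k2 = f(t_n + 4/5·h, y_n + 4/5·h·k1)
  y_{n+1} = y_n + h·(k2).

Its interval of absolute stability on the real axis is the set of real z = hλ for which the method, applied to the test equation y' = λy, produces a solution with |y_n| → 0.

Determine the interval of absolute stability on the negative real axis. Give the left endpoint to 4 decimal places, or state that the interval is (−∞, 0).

Set f=λy, z=hλ:
  k1=λy_n ⇒ h·k1=z·y_n;  k2=λ(1+4/5z)y_n ⇒ h·k2=z(1+4/5z)y_n
  y_{n+1}/y_n = 1 + z(1+4/5z) = 1 + z + 4/5z²
  so R(z) = 1 + z + 4/5z².

Solve |R(x)|<1 on ℝ⁻.
x=-0.68: |R|=0.6899
R=1: x+4/5x²=0 ⇒ x=−5/4=-1.2500; min R=1−1/(4·4/5)=0.6875>−1
Confirm numerically:
  x=-1.037: |R|=0.82330 <1
  x=-0.873: |R|=0.73670 <1
  x=-0.799: |R|=0.71172 <1
  x=-1.609: |R|=1.46210 >1
  x=-1.522: |R|=1.33119 >1
Stable set (-1.2500, 0).

(-1.2500, 0).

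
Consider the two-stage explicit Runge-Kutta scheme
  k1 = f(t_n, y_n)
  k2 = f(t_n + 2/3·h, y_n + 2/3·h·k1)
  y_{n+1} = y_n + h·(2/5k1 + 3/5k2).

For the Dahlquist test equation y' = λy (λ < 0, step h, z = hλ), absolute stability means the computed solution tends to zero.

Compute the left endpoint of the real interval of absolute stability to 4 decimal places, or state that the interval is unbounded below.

With y'=λy (z=hλ):
  k1=λy_n ⇒ h·k1=z·y_n;  k2=λ(1+2/3z)y_n ⇒ h·k2=z(1+2/3z)y_n
  y_{n+1}/y_n = 1 + 2/5z + 3/5z(1+2/3z) = 1 + z + 2/5z²
  Hence R(z) = 1 + z + 2/5z².

Need |R(x)|<1, x<0.
x=-0.63: |R|=0.5288
R=1: x+2/5x²=0 ⇒ x=−5/2=-2.5000; min R=1−1/(4·2/5)=0.3750>−1
Confirm numerically:
  x=-1.676: |R|=0.44759 <1
  x=-1.326: |R|=0.37731 <1
  x=-1.059: |R|=0.38959 <1
  x=-2.907: |R|=1.47326 >1
  x=-2.871: |R|=1.42606 >1
  x=-2.530: |R|=1.03036 >1
Stable set (-2.5000, 0).

left endpoint -2.5000.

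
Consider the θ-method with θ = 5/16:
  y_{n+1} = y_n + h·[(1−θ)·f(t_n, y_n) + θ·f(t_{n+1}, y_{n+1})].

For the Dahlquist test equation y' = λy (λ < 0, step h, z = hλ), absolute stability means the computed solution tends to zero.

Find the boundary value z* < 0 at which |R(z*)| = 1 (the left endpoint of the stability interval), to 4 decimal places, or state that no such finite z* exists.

left endpoint -5.3333.

With y'=λy (z=hλ):
  y_{n+1} = y_n + z·[11/16·y_n + 5/16·y_{n+1}] ⇒ (1 − 5/16z)y_{n+1} = (1 + 11/16z)y_n
  ⇒ R(z) = (1 + 11/16z)/(1 − 5/16z).

Need |R(x)|<1, x<0.
x=-0.92: |R|=0.2854
R=−1: 1+11/16x = −1+5/16x ⇒ -3/8x=2 ⇒ x=2/(-3/8)=-5.3333
Confirm numerically:
  x=-5.117: |R|=0.96879 <1
  x=-4.800: |R|=0.92000 <1
  x=-4.484: |R|=0.86736 <1
  x=-5.895: |R|=1.07411 >1
  x=-5.736: |R|=1.05407 >1
  x=-5.702: |R|=1.04970 >1
Stable set (-5.3333, 0).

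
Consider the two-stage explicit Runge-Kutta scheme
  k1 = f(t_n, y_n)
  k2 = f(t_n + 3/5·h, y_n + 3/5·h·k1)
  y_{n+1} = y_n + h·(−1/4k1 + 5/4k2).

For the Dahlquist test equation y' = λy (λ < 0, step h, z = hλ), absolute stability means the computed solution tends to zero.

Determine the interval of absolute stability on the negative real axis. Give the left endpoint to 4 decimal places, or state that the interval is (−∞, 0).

(-1.3333, 0).

On y'=λy, z=hλ:
  k1=λy_n ⇒ h·k1=z·y_n;  k2=λ(1+3/5z)y_n ⇒ h·k2=z(1+3/5z)y_n
  y_{n+1}/y_n = 1 − 1/4z + 5/4z(1+3/5z) = 1 + z + 3/4z²
  so R(z) = 1 + z + 3/4z².

Find x<0 with |R(x)|<1.
x=-0.33: |R|=0.7517
R=1: x+3/4x²=0 ⇒ x=−4/3=-1.3333; min R=1−1/(4·3/4)=0.6667>−1
Confirm numerically:
  x=-1.215: |R|=0.89217 <1
  x=-1.036: |R|=0.76897 <1
  x=-0.721: |R|=0.66888 <1
  x=-0.679: |R|=0.66678 <1
  x=-1.811: |R|=1.64879 >1
  x=-1.586: |R|=1.30055 >1
Interval (-1.3333, 0).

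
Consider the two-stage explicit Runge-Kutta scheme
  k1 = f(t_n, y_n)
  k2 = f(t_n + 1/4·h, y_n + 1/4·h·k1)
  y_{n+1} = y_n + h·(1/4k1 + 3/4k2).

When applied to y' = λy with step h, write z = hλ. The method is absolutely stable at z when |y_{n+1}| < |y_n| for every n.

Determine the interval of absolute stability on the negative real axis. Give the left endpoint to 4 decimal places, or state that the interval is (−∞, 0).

Set f=λy, z=hλ:
  k1=λy_n ⇒ h·k1=z·y_n;  k2=λ(1+1/4z)y_n ⇒ h·k2=z(1+1/4z)y_n
  y_{n+1}/y_n = 1 + 1/4z + 3/4z(1+1/4z) = 1 + z + 3/16z²
  R(z) = 1 + z + 3/16z².

Find x<0 with |R(x)|<1.
x=-0.34: |R|=0.6817
R=1: x+3/16x²=0 ⇒ x=−16/3=-5.3333; min R=1−1/(4·3/16)=-0.3333>−1
Confirm numerically:
  x=-5.181: |R|=0.85202 <1
  x=-4.604: |R|=0.37040 <1
  x=-4.008: |R|=0.00401 <1
  x=-5.723: |R|=1.41814 >1
  x=-5.566: |R|=1.24282 >1
  x=-5.497: |R|=1.16869 >1
Stable set (-5.3333, 0).

z∈(-5.3333,0).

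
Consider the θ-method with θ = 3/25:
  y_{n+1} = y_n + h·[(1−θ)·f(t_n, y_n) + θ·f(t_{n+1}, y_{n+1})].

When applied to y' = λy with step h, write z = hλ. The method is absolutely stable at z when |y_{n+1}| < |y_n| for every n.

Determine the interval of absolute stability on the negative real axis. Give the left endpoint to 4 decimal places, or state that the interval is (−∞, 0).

Test eqn y'=λy, z=hλ:
  y_{n+1} = y_n + z·[22/25·y_n + 3/25·y_{n+1}] ⇒ (1 − 3/25z)y_{n+1} = (1 + 22/25z)y_n
  so R(z) = (1 + 22/25z)/(1 − 3/25z).

Need |R(x)|<1, x<0.
x=-1.39: |R|=0.1913
R=−1: 1+22/25x = −1+3/25x ⇒ -19/25x=2 ⇒ x=2/(-19/25)=-2.6316
Confirm numerically:
  x=-2.594: |R|=0.97822 <1
  x=-2.415: |R|=0.87238 <1
  x=-2.068: |R|=0.65684 <1
  x=-1.649: |R|=0.37660 <1
  x=-3.178: |R|=1.30063 >1
  x=-3.115: |R|=1.26743 >1
  x=-2.718: |R|=1.04953 >1
So |R|<1 on (-2.6316, 0).

z∈(-2.6316,0).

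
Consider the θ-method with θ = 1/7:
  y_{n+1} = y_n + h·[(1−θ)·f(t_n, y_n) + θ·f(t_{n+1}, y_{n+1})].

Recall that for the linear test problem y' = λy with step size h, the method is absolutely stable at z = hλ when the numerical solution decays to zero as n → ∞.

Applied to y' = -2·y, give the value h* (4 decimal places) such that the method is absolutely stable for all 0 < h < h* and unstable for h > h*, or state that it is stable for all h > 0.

(-2.8000,0); λ=-2 ⇒ h* = (14/5)/2 = 1.4000.

With y'=λy (z=hλ):
  y_{n+1} = y_n + z·[6/7·y_n + 1/7·y_{n+1}] ⇒ (1 − 1/7z)y_{n+1} = (1 + 6/7z)y_n
  R(z) = (1 + 6/7z)/(1 − 1/7z).

Boundary: |R(x)|=1, x<0.
x=-1.16: |R|=0.0049
R=−1: 1+6/7x = −1+1/7x ⇒ -5/7x=2 ⇒ x=2/(-5/7)=-2.8000
Confirm numerically:
  x=-2.532: |R|=0.85942 <1
  x=-2.249: |R|=0.70213 <1
  x=-1.671: |R|=0.34898 <1
  x=-3.018: |R|=1.10880 >1
  x=-2.961: |R|=1.08082 >1
  x=-2.919: |R|=1.05999 >1
Interval (-2.8000, 0).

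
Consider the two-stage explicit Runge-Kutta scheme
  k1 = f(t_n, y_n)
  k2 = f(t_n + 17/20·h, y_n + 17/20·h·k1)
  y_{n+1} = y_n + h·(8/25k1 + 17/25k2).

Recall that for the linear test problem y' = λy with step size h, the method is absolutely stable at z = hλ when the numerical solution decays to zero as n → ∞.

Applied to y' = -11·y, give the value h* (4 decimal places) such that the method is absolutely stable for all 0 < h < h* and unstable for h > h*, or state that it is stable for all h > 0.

(-1.7301,0); λ=-11 ⇒ h* = (500/289)/11 = 0.1573.

Test eqn y'=λy, z=hλ:
  k1=λy_n ⇒ h·k1=z·y_n;  k2=λ(1+17/20z)y_n ⇒ h·k2=z(1+17/20z)y_n
  y_{n+1}/y_n = 1 + 8/25z + 17/25z(1+17/20z) = 1 + z + 289/500z²
  ⇒ R(z) = 1 + z + 289/500z².

Boundary: |R(x)|=1, x<0.
x=-1.31: |R|=0.6819
R=1: x+289/500x²=0 ⇒ x=−500/289=-1.7301; min R=1−1/(4·289/500)=0.5675>−1
Confirm numerically:
  x=-1.621: |R|=0.89778 <1
  x=-1.134: |R|=0.60928 <1
  x=-0.838: |R|=0.56790 <1
  x=-2.290: |R|=1.74109 >1
  x=-2.286: |R|=1.73451 >1
  x=-2.217: |R|=1.62392 >1
So |R|<1 on (-1.7301, 0).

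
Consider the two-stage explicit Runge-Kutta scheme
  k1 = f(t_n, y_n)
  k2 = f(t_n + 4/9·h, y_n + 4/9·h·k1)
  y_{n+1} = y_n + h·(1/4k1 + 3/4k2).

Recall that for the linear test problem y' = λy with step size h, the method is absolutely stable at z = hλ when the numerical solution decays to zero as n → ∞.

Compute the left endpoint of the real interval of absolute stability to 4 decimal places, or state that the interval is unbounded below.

With y'=λy (z=hλ):
  k1=λy_n ⇒ h·k1=z·y_n;  k2=λ(1+4/9z)y_n ⇒ h·k2=z(1+4/9z)y_n
  y_{n+1}/y_n = 1 + 1/4z + 3/4z(1+4/9z) = 1 + z + 1/3z²
  R(z) = 1 + z + 1/3z².

Boundary: |R(x)|=1, x<0.
x=-1.47: |R|=0.2503
R=1: x+1/3x²=0 ⇒ x=−3=-3.0000; min R=1−1/(4·1/3)=0.2500>−1
Confirm numerically:
  x=-2.948: |R|=0.94890 <1
  x=-1.572: |R|=0.25173 <1
  x=-1.384: |R|=0.25449 <1
  x=-3.196: |R|=1.20881 >1
  x=-3.032: |R|=1.03234 >1
Interval (-3.0000, 0).

z* = -3.0000.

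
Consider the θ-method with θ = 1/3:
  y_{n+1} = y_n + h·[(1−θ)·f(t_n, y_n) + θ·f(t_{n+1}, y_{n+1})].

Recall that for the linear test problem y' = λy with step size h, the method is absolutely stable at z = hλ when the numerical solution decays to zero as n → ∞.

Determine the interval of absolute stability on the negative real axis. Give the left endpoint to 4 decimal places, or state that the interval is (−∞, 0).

Test eqn y'=λy, z=hλ:
  y_{n+1} = y_n + z·[2/3·y_n + 1/3·y_{n+1}] ⇒ (1 − 1/3z)y_{n+1} = (1 + 2/3z)y_n
  Hence R(z) = (1 + 2/3z)/(1 − 1/3z).

Find x<0 with |R(x)|<1.
x=-1.18: |R|=0.1531
R=−1: 1+2/3x = −1+1/3x ⇒ -1/3x=2 ⇒ x=2/(-1/3)=-6.0000
Confirm numerically:
  x=-5.514: |R|=0.94292 <1
  x=-3.447: |R|=0.60400 <1
  x=-3.412: |R|=0.59638 <1
  x=-3.263: |R|=0.56299 <1
  x=-6.461: |R|=1.04873 >1
  x=-6.394: |R|=1.04194 >1
  x=-6.120: |R|=1.01316 >1
Stable set (-6.0000, 0).

(-6.0000, 0).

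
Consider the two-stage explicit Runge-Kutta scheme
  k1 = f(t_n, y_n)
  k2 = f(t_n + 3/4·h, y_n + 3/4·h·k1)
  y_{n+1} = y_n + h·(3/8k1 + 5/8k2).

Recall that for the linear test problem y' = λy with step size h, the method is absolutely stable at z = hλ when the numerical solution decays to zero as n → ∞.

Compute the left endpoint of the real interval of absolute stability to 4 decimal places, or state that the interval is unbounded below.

z* = -2.1333.

Test eqn y'=λy, z=hλ:
  k1=λy_n ⇒ h·k1=z·y_n;  k2=λ(1+3/4z)y_n ⇒ h·k2=z(1+3/4z)y_n
  y_{n+1}/y_n = 1 + 3/8z + 5/8z(1+3/4z) = 1 + z + 15/32z²
  so R(z) = 1 + z + 15/32z².

Solve |R(x)|<1 on ℝ⁻.
x=-1.42: |R|=0.5252
R=1: x+15/32x²=0 ⇒ x=−32/15=-2.1333; min R=1−1/(4·15/32)=0.4667>−1
Confirm numerically:
  x=-2.111: |R|=0.97790 <1
  x=-1.703: |R|=0.65647 <1
  x=-1.309: |R|=0.49419 <1
  x=-1.104: |R|=0.46732 <1
  x=-2.449: |R|=1.36238 >1
  x=-2.267: |R|=1.14204 >1
  x=-2.160: |R|=1.02700 >1
Stable set (-2.1333, 0).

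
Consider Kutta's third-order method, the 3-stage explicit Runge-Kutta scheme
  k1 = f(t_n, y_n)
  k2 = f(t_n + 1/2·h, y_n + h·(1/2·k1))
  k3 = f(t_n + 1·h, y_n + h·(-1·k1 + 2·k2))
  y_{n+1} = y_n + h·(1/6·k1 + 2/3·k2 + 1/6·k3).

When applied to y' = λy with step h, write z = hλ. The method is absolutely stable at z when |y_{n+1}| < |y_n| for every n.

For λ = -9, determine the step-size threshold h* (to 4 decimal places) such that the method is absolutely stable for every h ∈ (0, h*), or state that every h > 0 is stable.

(-2.5127,0); λ=-9 ⇒ h* = 0.2792.

Set f=λy, z=hλ:
  order 3, 3-stage ⇒ R(z)=1+z+z^2/2+z^3/6
  (e.g. R(-0.72)=0.47699, |R|=0.47699)

Find x<0 with |R(x)|<1.
x=-0.72: |R|=0.4770
|R(-2.07)|=0.4058 |R(-0.76)|=0.4556 |R(-0.65)|=0.5155
Bisect:
  x_lo=-2.8911 |R|=1.7393  x_hi=-0.1296 |R|=0.8784
  mid=-1.51036 |R|=0.05600 →hi
  mid=-2.20072 |R|=0.55555 →hi
  mid=-2.54590 |R|=1.05535 →lo
  mid=-2.37331 |R|=0.78499 →hi
  mid=-2.45960 |R|=0.91474 →hi
  mid=-2.50275 |R|=0.98364 →hi
  mid=-2.52433 |R|=1.01914 →lo
  mid=-2.51354 |R|=1.00130 →lo
  ...
  [-2.51286,-2.51270] ⇒ x*=-2.5127
So |R|<1 on (-2.5127, 0).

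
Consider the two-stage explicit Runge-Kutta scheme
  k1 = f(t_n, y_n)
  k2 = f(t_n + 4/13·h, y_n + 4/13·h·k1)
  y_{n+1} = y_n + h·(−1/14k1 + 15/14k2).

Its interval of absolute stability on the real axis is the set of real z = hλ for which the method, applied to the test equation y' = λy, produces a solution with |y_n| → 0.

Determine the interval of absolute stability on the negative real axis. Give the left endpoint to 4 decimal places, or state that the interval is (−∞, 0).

(-3.0333, 0).

On y'=λy, z=hλ:
  k1=λy_n ⇒ h·k1=z·y_n;  k2=λ(1+4/13z)y_n ⇒ h·k2=z(1+4/13z)y_n
  y_{n+1}/y_n = 1 − 1/14z + 15/14z(1+4/13z) = 1 + z + 30/91z²
  Hence R(z) = 1 + z + 30/91z².

Boundary: |R(x)|=1, x<0.
x=-0.42: |R|=0.6382
R=1: x+30/91x²=0 ⇒ x=−91/30=-3.0333; min R=1−1/(4·30/91)=0.2417>−1
Confirm numerically:
  x=-2.894: |R|=0.86707 <1
  x=-2.305: |R|=0.44655 <1
  x=-2.171: |R|=0.38282 <1
  x=-3.232: |R|=1.21168 >1
  x=-3.089: |R|=1.05669 >1
Interval (-3.0333, 0).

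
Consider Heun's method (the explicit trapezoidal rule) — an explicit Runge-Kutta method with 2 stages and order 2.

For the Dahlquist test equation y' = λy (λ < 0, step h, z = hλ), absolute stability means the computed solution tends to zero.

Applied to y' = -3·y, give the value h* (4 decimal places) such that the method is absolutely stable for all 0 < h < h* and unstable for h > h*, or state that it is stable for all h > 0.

Test eqn y'=λy, z=hλ:
  order 2, 2-stage ⇒ R(z)=1+z+z^2/2
  (e.g. R(-0.76)=0.52880, |R|=0.52880)

Solve |R(x)|<1 on ℝ⁻.
x=-0.76: |R|=0.5288
|R(-1.65)|=0.7112 |R(-0.92)|=0.5032 |R(-0.5)|=0.6250
Bisect:
  x_lo=-2.6607 |R|=1.8790  x_hi=-0.1050 |R|=0.9005
  mid=-1.38287 |R|=0.57330 →hi
  mid=-2.02180 |R|=1.02203 →lo
  mid=-1.70233 |R|=0.74664 →hi
  mid=-1.86207 |R|=0.87158 →hi
  mid=-1.94193 |R|=0.94362 →hi
  mid=-1.98186 |R|=0.98203 →hi
  mid=-2.00183 |R|=1.00183 →lo
  mid=-1.99185 |R|=0.99188 →hi
  mid=-1.99684 |R|=0.99684 →hi
  mid=-1.99933 |R|=0.99933 →hi
  ...
  [-2.00011,-1.99996] ⇒ x*=-2.0000
Stable set (-2.0000, 0).

(-2.0000,0); λ=-3 ⇒ h* = 0.6667.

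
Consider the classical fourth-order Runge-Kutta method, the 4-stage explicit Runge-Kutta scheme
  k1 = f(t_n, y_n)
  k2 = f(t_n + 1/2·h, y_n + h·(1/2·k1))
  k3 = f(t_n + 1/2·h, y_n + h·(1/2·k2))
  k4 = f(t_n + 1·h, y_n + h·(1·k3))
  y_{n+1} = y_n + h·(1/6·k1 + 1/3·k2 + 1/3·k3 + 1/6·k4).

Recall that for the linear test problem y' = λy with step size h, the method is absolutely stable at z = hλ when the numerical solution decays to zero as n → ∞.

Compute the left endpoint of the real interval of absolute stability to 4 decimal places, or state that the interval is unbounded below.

Set f=λy, z=hλ:
  order 4, 4-stage ⇒ R(z)=1+z+z^2/2+z^3/6+z^4/24
  (e.g. R(-0.91)=0.40703, |R|=0.40703)

Boundary: |R(x)|=1, x<0.
x=-0.91: |R|=0.4070
|R(-1.99)|=0.3300 |R(-1.92)|=0.3098 |R(-0.69)|=0.5027
Bisect:
  x_lo=-3.3463 |R|=2.2320  x_hi=-0.2590 |R|=0.7718
  mid=-1.80268 |R|=0.28581 →hi
  mid=-2.57450 |R|=0.72600 →hi
  mid=-2.96042 |R|=1.29777 →lo
  mid=-2.76746 |R|=0.97344 →hi
  mid=-2.86394 |R|=1.12519 →lo
  mid=-2.81570 |R|=1.04682 →lo
  mid=-2.79158 |R|=1.00952 →lo
  mid=-2.77952 |R|=0.99133 →hi
  mid=-2.78555 |R|=1.00038 →lo
  mid=-2.78253 |R|=0.99585 →hi
  ...
  [-2.78536,-2.78517] ⇒ x*=-2.7853
Stable set (-2.7853, 0).

z* = -2.7853.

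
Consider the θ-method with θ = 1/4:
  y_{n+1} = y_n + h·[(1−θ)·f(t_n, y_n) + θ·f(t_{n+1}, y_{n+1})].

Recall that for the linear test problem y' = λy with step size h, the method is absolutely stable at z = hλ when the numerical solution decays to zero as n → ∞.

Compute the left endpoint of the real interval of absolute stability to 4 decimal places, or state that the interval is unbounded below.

left endpoint -4.0000.

Set f=λy, z=hλ:
  y_{n+1} = y_n + z·[3/4·y_n + 1/4·y_{n+1}] ⇒ (1 − 1/4z)y_{n+1} = (1 + 3/4z)y_n
  Hence R(z) = (1 + 3/4z)/(1 − 1/4z).

Boundary: |R(x)|=1, x<0.
x=-1.02: |R|=0.1873
R=−1: 1+3/4x = −1+1/4x ⇒ -1/2x=2 ⇒ x=2/(-1/2)=-4.0000
Confirm numerically:
  x=-3.743: |R|=0.93362 <1
  x=-1.965: |R|=0.31769 <1
  x=-1.733: |R|=0.20914 <1
  x=-4.363: |R|=1.08681 >1
  x=-4.105: |R|=1.02591 >1
So |R|<1 on (-4.0000, 0).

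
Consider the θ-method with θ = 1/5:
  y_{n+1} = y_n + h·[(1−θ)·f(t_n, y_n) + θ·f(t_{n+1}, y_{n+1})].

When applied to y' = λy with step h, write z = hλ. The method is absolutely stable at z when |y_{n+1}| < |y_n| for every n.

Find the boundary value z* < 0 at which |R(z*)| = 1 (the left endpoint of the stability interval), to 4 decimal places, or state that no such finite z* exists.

Set f=λy, z=hλ:
  y_{n+1} = y_n + z·[4/5·y_n + 1/5·y_{n+1}] ⇒ (1 − 1/5z)y_{n+1} = (1 + 4/5z)y_n
  R(z) = (1 + 4/5z)/(1 − 1/5z).

Solve |R(x)|<1 on ℝ⁻.
x=-1.66: |R|=0.2462
R=−1: 1+4/5x = −1+1/5x ⇒ -3/5x=2 ⇒ x=2/(-3/5)=-3.3333
Confirm numerically:
  x=-3.171: |R|=0.94040 <1
  x=-2.999: |R|=0.87461 <1
  x=-2.503: |R|=0.66800 <1
  x=-3.857: |R|=1.17737 >1
  x=-3.607: |R|=1.09539 >1
  x=-3.543: |R|=1.07363 >1
So |R|<1 on (-3.3333, 0).

left endpoint -3.3333.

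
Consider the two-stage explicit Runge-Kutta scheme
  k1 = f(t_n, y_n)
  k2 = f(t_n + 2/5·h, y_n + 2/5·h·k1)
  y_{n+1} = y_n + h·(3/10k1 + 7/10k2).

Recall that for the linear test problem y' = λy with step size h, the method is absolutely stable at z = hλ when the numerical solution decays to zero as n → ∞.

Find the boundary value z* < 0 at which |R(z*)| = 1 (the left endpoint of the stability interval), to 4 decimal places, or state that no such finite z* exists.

z* = -3.5714.

With y'=λy (z=hλ):
  k1=λy_n ⇒ h·k1=z·y_n;  k2=λ(1+2/5z)y_n ⇒ h·k2=z(1+2/5z)y_n
  y_{n+1}/y_n = 1 + 3/10z + 7/10z(1+2/5z) = 1 + z + 7/25z²
  R(z) = 1 + z + 7/25z².

Need |R(x)|<1, x<0.
x=-0.85: |R|=0.3523
R=1: x+7/25x²=0 ⇒ x=−25/7=-3.5714; min R=1−1/(4·7/25)=0.1071>−1
Confirm numerically:
  x=-3.314: |R|=0.76113 <1
  x=-3.077: |R|=0.57402 <1
  x=-2.045: |R|=0.12597 <1
  x=-4.150: |R|=1.67230 >1
  x=-4.081: |R|=1.58228 >1
  x=-3.812: |R|=1.25678 >1
Interval (-3.5714, 0).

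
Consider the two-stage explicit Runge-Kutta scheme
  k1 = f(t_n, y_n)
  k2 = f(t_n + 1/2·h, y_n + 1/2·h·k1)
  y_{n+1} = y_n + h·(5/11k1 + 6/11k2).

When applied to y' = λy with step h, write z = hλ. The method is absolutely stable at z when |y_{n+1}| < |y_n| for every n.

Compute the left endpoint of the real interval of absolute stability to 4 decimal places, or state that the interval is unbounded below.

Test eqn y'=λy, z=hλ:
  k1=λy_n ⇒ h·k1=z·y_n;  k2=λ(1+1/2z)y_n ⇒ h·k2=z(1+1/2z)y_n
  y_{n+1}/y_n = 1 + 5/11z + 6/11z(1+1/2z) = 1 + z + 3/11z²
  R(z) = 1 + z + 3/11z².

Solve |R(x)|<1 on ℝ⁻.
x=-1.23: |R|=0.1826
R=1: x+3/11x²=0 ⇒ x=−11/3=-3.6667; min R=1−1/(4·3/11)=0.0833>−1
Confirm numerically:
  x=-3.180: |R|=0.57793 <1
  x=-2.151: |R|=0.11085 <1
  x=-2.144: |R|=0.10966 <1
  x=-1.494: |R|=0.11474 <1
  x=-4.213: |R|=1.62774 >1
  x=-3.899: |R|=1.24705 >1
So |R|<1 on (-3.6667, 0).

left endpoint -3.6667.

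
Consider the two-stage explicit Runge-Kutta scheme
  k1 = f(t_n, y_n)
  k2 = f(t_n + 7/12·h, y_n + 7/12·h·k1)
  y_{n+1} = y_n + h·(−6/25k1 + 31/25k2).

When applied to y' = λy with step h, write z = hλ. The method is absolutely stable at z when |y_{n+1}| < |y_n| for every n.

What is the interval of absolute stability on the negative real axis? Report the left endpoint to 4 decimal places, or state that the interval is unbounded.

With y'=λy (z=hλ):
  k1=λy_n ⇒ h·k1=z·y_n;  k2=λ(1+7/12z)y_n ⇒ h·k2=z(1+7/12z)y_n
  y_{n+1}/y_n = 1 − 6/25z + 31/25z(1+7/12z) = 1 + z + 217/300z²
  Hence R(z) = 1 + z + 217/300z².

Solve |R(x)|<1 on ℝ⁻.
x=-1.55: |R|=1.1878
R=1: x+217/300x²=0 ⇒ x=−300/217=-1.3825; min R=1−1/(4·217/300)=0.6544>−1
Confirm numerically:
  x=-1.285: |R|=0.90939 <1
  x=-1.191: |R|=0.83503 <1
  x=-1.077: |R|=0.76202 <1
  x=-1.800: |R|=1.54360 >1
  x=-1.782: |R|=1.51496 >1
Interval (-1.3825, 0).

z∈(-1.3825,0).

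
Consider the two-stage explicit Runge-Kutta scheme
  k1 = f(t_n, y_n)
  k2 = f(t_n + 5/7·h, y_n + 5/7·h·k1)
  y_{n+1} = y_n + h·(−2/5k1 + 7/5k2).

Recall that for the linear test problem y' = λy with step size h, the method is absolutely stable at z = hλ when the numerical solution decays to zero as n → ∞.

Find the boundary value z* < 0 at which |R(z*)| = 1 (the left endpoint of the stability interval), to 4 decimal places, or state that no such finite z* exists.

z* = -1.0000.

On y'=λy, z=hλ:
  k1=λy_n ⇒ h·k1=z·y_n;  k2=λ(1+5/7z)y_n ⇒ h·k2=z(1+5/7z)y_n
  y_{n+1}/y_n = 1 − 2/5z + 7/5z(1+5/7z) = 1 + z + z²
  Hence R(z) = 1 + z + z².

Boundary: |R(x)|=1, x<0.
x=-0.5: |R|=0.7500
R=1: x+1x²=0 ⇒ x=−1=-1.0000; min R=1−1/(4·1)=0.7500>−1
Confirm numerically:
  x=-0.920: |R|=0.92640 <1
  x=-0.731: |R|=0.80336 <1
  x=-0.656: |R|=0.77434 <1
  x=-1.349: |R|=1.47080 >1
  x=-1.175: |R|=1.20562 >1
  x=-1.147: |R|=1.16861 >1
So |R|<1 on (-1.0000, 0).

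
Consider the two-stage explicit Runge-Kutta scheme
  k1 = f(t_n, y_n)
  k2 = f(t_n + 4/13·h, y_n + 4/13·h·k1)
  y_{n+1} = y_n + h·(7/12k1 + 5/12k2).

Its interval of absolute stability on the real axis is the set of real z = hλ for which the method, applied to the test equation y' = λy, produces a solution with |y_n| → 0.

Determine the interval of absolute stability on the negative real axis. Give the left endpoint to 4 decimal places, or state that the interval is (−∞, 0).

Set f=λy, z=hλ:
  k1=λy_n ⇒ h·k1=z·y_n;  k2=λ(1+4/13z)y_n ⇒ h·k2=z(1+4/13z)y_n
  y_{n+1}/y_n = 1 + 7/12z + 5/12z(1+4/13z) = 1 + z + 5/39z²
  R(z) = 1 + z + 5/39z².

Boundary: |R(x)|=1, x<0.
x=-1.5: |R|=0.2115
R=1: x+5/39x²=0 ⇒ x=−39/5=-7.8000; min R=1−1/(4·5/39)=-0.9500>−1
Confirm numerically:
  x=-5.372: |R|=0.67221 <1
  x=-4.963: |R|=0.80513 <1
  x=-4.715: |R|=0.86484 <1
  x=-4.337: |R|=0.92552 <1
  x=-8.235: |R|=1.45926 >1
  x=-7.983: |R|=1.18729 >1
Stable set (-7.8000, 0).

z∈(-7.8000,0).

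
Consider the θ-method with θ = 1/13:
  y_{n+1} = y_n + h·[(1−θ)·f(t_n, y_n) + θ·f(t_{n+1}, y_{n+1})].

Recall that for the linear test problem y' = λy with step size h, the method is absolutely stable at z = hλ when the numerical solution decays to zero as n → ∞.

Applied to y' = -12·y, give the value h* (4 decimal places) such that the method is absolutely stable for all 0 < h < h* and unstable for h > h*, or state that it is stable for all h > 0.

(-2.3636,0); λ=-12 ⇒ h* = (26/11)/12 = 0.1970.

Test eqn y'=λy, z=hλ:
  y_{n+1} = y_n + z·[12/13·y_n + 1/13·y_{n+1}] ⇒ (1 − 1/13z)y_{n+1} = (1 + 12/13z)y_n
  ⇒ R(z) = (1 + 12/13z)/(1 − 1/13z).

Find x<0 with |R(x)|<1.
x=-1.79: |R|=0.5734
R=−1: 1+12/13x = −1+1/13x ⇒ -11/13x=2 ⇒ x=2/(-11/13)=-2.3636
Confirm numerically:
  x=-2.027: |R|=0.75358 <1
  x=-1.895: |R|=0.65391 <1
  x=-1.534: |R|=0.37209 <1
  x=-1.389: |R|=0.25492 <1
  x=-2.673: |R|=1.21712 >1
  x=-2.556: |R|=1.13602 >1
So |R|<1 on (-2.3636, 0).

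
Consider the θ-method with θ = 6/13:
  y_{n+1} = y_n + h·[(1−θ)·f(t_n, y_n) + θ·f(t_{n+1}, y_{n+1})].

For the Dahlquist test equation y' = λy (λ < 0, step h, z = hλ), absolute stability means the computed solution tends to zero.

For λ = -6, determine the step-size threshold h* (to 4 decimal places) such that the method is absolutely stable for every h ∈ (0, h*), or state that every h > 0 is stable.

Test eqn y'=λy, z=hλ:
  y_{n+1} = y_n + z·[7/13·y_n + 6/13·y_{n+1}] ⇒ (1 − 6/13z)y_{n+1} = (1 + 7/13z)y_n
  so R(z) = (1 + 7/13z)/(1 − 6/13z).

Find x<0 with |R(x)|<1.
x=-1.66: |R|=0.0601
R=−1: 1+7/13x = −1+6/13x ⇒ -1/13x=2 ⇒ x=2/(-1/13)=-26.0000
Confirm numerically:
  x=-20.854: |R|=0.96274 <1
  x=-18.706: |R|=0.94176 <1
  x=-11.272: |R|=0.81734 <1
  x=-26.514: |R|=1.00299 >1
  x=-26.469: |R|=1.00273 >1
  x=-26.221: |R|=1.00130 >1
Stable set (-26.0000, 0).

(-26.0000,0); λ=-6 ⇒ h* = (26)/6 = 4.3333.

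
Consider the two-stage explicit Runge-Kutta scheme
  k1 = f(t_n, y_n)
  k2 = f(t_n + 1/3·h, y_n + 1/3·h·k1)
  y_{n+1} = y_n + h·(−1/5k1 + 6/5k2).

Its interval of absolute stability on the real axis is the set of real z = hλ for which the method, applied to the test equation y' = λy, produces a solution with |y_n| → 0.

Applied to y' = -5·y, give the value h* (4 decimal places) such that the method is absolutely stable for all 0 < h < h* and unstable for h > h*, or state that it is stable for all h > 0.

(-2.5000,0); λ=-5 ⇒ h* = (5/2)/5 = 0.5000.

Set f=λy, z=hλ:
  k1=λy_n ⇒ h·k1=z·y_n;  k2=λ(1+1/3z)y_n ⇒ h·k2=z(1+1/3z)y_n
  y_{n+1}/y_n = 1 − 1/5z + 6/5z(1+1/3z) = 1 + z + 2/5z²
  R(z) = 1 + z + 2/5z².

Need |R(x)|<1, x<0.
x=-1.09: |R|=0.3852
R=1: x+2/5x²=0 ⇒ x=−5/2=-2.5000; min R=1−1/(4·2/5)=0.3750>−1
Confirm numerically:
  x=-2.229: |R|=0.75838 <1
  x=-2.155: |R|=0.70261 <1
  x=-1.384: |R|=0.38218 <1
  x=-3.082: |R|=1.71749 >1
  x=-2.575: |R|=1.07725 >1
Interval (-2.5000, 0).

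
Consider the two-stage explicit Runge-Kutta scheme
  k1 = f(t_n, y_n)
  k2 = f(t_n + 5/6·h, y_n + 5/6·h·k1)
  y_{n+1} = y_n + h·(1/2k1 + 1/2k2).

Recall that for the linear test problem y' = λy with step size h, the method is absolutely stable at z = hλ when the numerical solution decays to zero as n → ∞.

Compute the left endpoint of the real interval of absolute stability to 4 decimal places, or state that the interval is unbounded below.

With y'=λy (z=hλ):
  k1=λy_n ⇒ h·k1=z·y_n;  k2=λ(1+5/6z)y_n ⇒ h·k2=z(1+5/6z)y_n
  y_{n+1}/y_n = 1 + 1/2z + 1/2z(1+5/6z) = 1 + z + 5/12z²
  R(z) = 1 + z + 5/12z².

Need |R(x)|<1, x<0.
x=-0.74: |R|=0.4882
R=1: x+5/12x²=0 ⇒ x=−12/5=-2.4000; min R=1−1/(4·5/12)=0.4000>−1
Confirm numerically:
  x=-2.181: |R|=0.80098 <1
  x=-1.973: |R|=0.64897 <1
  x=-1.912: |R|=0.61123 <1
  x=-2.934: |R|=1.65282 >1
  x=-2.681: |R|=1.31390 >1
  x=-2.482: |R|=1.08480 >1
Stable set (-2.4000, 0).

z* = -2.4000.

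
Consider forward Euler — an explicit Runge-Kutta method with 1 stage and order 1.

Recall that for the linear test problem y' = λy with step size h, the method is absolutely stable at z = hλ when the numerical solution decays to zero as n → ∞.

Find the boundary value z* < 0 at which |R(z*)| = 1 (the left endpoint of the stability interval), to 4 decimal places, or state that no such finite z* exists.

With y'=λy (z=hλ):
  order 1, 1-stage ⇒ R(z)=1+z
  (e.g. R(-1.31)=-0.31000, |R|=0.31000)

Need |R(x)|<1, x<0.
x=-1.31: |R|=0.3100
|R(-1.43)|=0.4300 |R(-1.26)|=0.2600 |R(-0.93)|=0.0700
Bisect:
  x_lo=-2.3598 |R|=1.3598  x_hi=-0.0766 |R|=0.9234
  mid=-1.21820 |R|=0.21820 →hi
  mid=-1.78898 |R|=0.78898 →hi
  mid=-2.07436 |R|=1.07436 →lo
  mid=-1.93167 |R|=0.93167 →hi
  mid=-2.00302 |R|=1.00302 →lo
  mid=-1.96734 |R|=0.96734 →hi
  mid=-1.98518 |R|=0.98518 →hi
  mid=-1.99410 |R|=0.99410 →hi
  mid=-1.99856 |R|=0.99856 →hi
  mid=-2.00079 |R|=1.00079 →lo
  ...
  [-2.00009,-1.99995] ⇒ x*=-2.0000
So |R|<1 on (-2.0000, 0).

left endpoint -2.0000.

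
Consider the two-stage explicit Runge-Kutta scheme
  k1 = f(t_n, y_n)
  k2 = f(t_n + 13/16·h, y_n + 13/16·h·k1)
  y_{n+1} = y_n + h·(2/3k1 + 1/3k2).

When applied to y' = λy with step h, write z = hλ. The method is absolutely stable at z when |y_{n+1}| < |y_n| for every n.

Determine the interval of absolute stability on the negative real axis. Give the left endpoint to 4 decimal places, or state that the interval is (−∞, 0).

With y'=λy (z=hλ):
  k1=λy_n ⇒ h·k1=z·y_n;  k2=λ(1+13/16z)y_n ⇒ h·k2=z(1+13/16z)y_n
  y_{n+1}/y_n = 1 + 2/3z + 1/3z(1+13/16z) = 1 + z + 13/48z²
  R(z) = 1 + z + 13/48z².

Find x<0 with |R(x)|<1.
x=-1.5: |R|=0.1094
R=1: x+13/48x²=0 ⇒ x=−48/13=-3.6923; min R=1−1/(4·13/48)=0.0769>−1
Confirm numerically:
  x=-3.063: |R|=0.47795 <1
  x=-2.196: |R|=0.11007 <1
  x=-1.616: |R|=0.09127 <1
  x=-4.117: |R|=1.47354 >1
  x=-3.970: |R|=1.29858 >1
  x=-3.790: |R|=1.10028 >1
Stable set (-3.6923, 0).

(-3.6923, 0).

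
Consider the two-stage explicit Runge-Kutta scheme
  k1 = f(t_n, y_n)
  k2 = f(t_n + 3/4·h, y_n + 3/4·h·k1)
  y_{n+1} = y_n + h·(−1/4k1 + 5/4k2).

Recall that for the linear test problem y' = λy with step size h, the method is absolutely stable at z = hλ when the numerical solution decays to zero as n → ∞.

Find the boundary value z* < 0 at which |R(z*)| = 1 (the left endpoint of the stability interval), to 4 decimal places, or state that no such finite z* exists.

z* = -1.0667.

On y'=λy, z=hλ:
  k1=λy_n ⇒ h·k1=z·y_n;  k2=λ(1+3/4z)y_n ⇒ h·k2=z(1+3/4z)y_n
  y_{n+1}/y_n = 1 − 1/4z + 5/4z(1+3/4z) = 1 + z + 15/16z²
  Hence R(z) = 1 + z + 15/16z².

Find x<0 with |R(x)|<1.
x=-1.1: |R|=1.0344
R=1: x+15/16x²=0 ⇒ x=−16/15=-1.0667; min R=1−1/(4·15/16)=0.7333>−1
Confirm numerically:
  x=-0.869: |R|=0.83896 <1
  x=-0.820: |R|=0.81037 <1
  x=-0.731: |R|=0.76996 <1
  x=-1.651: |R|=1.90444 >1
  x=-1.546: |R|=1.69473 >1
  x=-1.249: |R|=1.21350 >1
So |R|<1 on (-1.0667, 0).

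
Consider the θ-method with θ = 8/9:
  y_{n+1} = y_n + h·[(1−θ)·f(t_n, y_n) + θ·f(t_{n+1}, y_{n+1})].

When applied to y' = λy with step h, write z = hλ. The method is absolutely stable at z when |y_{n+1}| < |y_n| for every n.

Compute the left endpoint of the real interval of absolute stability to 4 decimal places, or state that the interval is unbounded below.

interval (−∞, 0).

On y'=λy, z=hλ:
  y_{n+1} = y_n + z·[1/9·y_n + 8/9·y_{n+1}] ⇒ (1 − 8/9z)y_{n+1} = (1 + 1/9z)y_n
  ⇒ R(z) = (1 + 1/9z)/(1 − 8/9z).

Boundary: |R(x)|=1, x<0.
x=-0.76: |R|=0.5464
x=-2: |R|=0.2800
x=-10: |R|=0.0112
x=-100: |R|=0.1125
θ=8/9≥1/2 ⇒ |1+1/9x|<|1−8/9x| ∀x<0 ⇒ stable on all of ℝ⁻.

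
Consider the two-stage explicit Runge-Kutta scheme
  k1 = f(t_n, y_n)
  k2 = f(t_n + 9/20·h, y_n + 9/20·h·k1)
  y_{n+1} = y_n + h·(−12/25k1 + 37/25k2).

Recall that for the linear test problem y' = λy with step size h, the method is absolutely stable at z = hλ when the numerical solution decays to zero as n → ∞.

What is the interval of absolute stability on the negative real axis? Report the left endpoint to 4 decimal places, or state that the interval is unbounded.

Test eqn y'=λy, z=hλ:
  k1=λy_n ⇒ h·k1=z·y_n;  k2=λ(1+9/20z)y_n ⇒ h·k2=z(1+9/20z)y_n
  y_{n+1}/y_n = 1 − 12/25z + 37/25z(1+9/20z) = 1 + z + 333/500z²
  Hence R(z) = 1 + z + 333/500z².

Need |R(x)|<1, x<0.
x=-0.51: |R|=0.6632
R=1: x+333/500x²=0 ⇒ x=−500/333=-1.5015; min R=1−1/(4·333/500)=0.6246>−1
Confirm numerically:
  x=-1.467: |R|=0.96629 <1
  x=-0.674: |R|=0.62855 <1
  x=-0.611: |R|=0.63763 <1
  x=-2.091: |R|=1.82094 >1
  x=-1.596: |R|=1.10045 >1
So |R|<1 on (-1.5015, 0).

z∈(-1.5015,0).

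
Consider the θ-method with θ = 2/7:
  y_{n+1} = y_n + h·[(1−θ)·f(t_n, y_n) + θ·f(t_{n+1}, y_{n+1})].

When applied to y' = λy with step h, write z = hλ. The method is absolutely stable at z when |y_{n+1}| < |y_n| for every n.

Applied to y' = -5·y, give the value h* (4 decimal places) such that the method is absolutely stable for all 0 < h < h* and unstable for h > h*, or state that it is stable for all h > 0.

(-4.6667,0); λ=-5 ⇒ h* = (14/3)/5 = 0.9333.

Test eqn y'=λy, z=hλ:
  y_{n+1} = y_n + z·[5/7·y_n + 2/7·y_{n+1}] ⇒ (1 − 2/7z)y_{n+1} = (1 + 5/7z)y_n
  Hence R(z) = (1 + 5/7z)/(1 − 2/7z).

Boundary: |R(x)|=1, x<0.
x=-0.82: |R|=0.3356
R=−1: 1+5/7x = −1+2/7x ⇒ -3/7x=2 ⇒ x=2/(-3/7)=-4.6667
Confirm numerically:
  x=-4.316: |R|=0.93270 <1
  x=-3.439: |R|=0.73462 <1
  x=-2.988: |R|=0.61190 <1
  x=-5.230: |R|=1.09679 >1
  x=-4.918: |R|=1.04478 >1
So |R|<1 on (-4.6667, 0).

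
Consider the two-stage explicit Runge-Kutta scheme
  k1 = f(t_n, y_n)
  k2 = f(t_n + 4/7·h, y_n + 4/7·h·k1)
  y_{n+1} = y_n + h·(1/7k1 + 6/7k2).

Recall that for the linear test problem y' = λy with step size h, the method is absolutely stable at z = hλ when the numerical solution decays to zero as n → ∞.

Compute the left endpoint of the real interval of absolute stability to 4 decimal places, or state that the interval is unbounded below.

With y'=λy (z=hλ):
  k1=λy_n ⇒ h·k1=z·y_n;  k2=λ(1+4/7z)y_n ⇒ h·k2=z(1+4/7z)y_n
  y_{n+1}/y_n = 1 + 1/7z + 6/7z(1+4/7z) = 1 + z + 24/49z²
  R(z) = 1 + z + 24/49z².

Solve |R(x)|<1 on ℝ⁻.
x=-1.74: |R|=0.7429
R=1: x+24/49x²=0 ⇒ x=−49/24=-2.0417; min R=1−1/(4·24/49)=0.4896>−1
Confirm numerically:
  x=-1.225: |R|=0.51000 <1
  x=-1.173: |R|=0.50092 <1
  x=-1.026: |R|=0.48960 <1
  x=-2.450: |R|=1.49000 >1
  x=-2.405: |R|=1.42799 >1
So |R|<1 on (-2.0417, 0).

z* = -2.0417.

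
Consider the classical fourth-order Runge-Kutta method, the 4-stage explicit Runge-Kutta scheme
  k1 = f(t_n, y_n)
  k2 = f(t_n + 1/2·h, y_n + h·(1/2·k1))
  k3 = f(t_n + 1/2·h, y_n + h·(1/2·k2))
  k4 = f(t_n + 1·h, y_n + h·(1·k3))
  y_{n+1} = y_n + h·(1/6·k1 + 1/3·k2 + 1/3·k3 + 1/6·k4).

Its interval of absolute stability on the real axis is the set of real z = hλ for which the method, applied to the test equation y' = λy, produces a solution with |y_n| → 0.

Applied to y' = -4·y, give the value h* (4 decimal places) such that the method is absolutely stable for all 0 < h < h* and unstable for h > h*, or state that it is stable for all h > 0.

Set f=λy, z=hλ:
  order 4, 4-stage ⇒ R(z)=1+z+z^2/2+z^3/6+z^4/24
  (e.g. R(-1.56)=0.27083, |R|=0.27083)

Solve |R(x)|<1 on ℝ⁻.
x=-1.56: |R|=0.2708
|R(-1.94)|=0.3151 |R(-0.79)|=0.4561 |R(-0.57)|=0.5660
Bisect:
  x_lo=-3.4920 |R|=2.7037  x_hi=-0.2337 |R|=0.7916
  mid=-1.86284 |R|=0.29661 →hi
  mid=-2.67743 |R|=0.84918 →hi
  mid=-3.08472 |R|=1.55361 →lo
  mid=-2.88107 |R|=1.15427 →lo
  mid=-2.77925 |R|=0.99093 →hi
  mid=-2.83016 |R|=1.06978 →lo
  mid=-2.80470 |R|=1.02966 →lo
  ...
  [-2.78541,-2.78522] ⇒ x*=-2.7853
So |R|<1 on (-2.7853, 0).

(-2.7853,0); λ=-4 ⇒ h* = 0.6963.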